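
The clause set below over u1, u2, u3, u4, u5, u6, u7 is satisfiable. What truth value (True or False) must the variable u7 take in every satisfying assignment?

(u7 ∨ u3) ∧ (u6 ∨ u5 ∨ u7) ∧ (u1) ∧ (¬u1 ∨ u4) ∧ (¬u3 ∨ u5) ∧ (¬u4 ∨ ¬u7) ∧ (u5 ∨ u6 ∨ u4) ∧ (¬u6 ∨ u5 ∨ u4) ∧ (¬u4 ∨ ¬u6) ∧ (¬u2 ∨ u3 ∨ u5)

False

Suppose u7 = True.
The clause (u1) is unit, so u1 = True.
The clause (u4) is unit, so u4 = True.
But (¬u4) is also a unit clause — contradiction.
So every satisfying assignment has u7 = False.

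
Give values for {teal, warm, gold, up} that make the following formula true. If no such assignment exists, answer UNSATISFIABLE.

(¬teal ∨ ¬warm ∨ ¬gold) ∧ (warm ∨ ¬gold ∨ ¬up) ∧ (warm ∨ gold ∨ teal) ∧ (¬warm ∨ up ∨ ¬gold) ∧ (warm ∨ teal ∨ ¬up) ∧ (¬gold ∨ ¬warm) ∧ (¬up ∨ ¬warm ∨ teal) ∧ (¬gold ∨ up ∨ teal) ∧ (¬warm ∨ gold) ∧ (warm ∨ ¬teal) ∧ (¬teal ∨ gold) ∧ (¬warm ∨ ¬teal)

Branch on gold: set gold = False.
(¬warm) alone gives warm = False.
(teal) alone gives teal = True.
Now (¬teal) is unsatisfied and unit — conflict.
Undo gold and try gold = True.
(¬warm) alone gives warm = False.
(¬up) alone gives up = False.
(teal) alone gives teal = True.
Now (¬teal) is unsatisfied and unit — conflict.
Both values of gold lead to a conflict.

UNSATISFIABLE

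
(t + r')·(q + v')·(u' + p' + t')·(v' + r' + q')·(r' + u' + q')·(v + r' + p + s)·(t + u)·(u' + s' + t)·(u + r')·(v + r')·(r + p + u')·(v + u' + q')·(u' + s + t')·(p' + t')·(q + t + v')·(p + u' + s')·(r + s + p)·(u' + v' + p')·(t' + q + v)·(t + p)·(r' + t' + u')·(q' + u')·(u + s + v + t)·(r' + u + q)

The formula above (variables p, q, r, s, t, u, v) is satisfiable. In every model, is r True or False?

Suppose r = 1.
Unit clause (t) forces t = 1.
Unit clause (u) forces u = 1.
Now (u') is unsatisfied and unit — conflict.
So every satisfying assignment has r = False.

False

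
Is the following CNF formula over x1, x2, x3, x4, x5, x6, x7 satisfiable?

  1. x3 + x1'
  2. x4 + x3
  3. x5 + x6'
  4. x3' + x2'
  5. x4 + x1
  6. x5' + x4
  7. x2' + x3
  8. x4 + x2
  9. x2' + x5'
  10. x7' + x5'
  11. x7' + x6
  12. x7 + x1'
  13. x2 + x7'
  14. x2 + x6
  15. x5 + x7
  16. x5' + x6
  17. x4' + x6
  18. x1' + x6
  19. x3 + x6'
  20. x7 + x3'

Branch on x3: set x3 = 1.
(x2') alone gives x2 = 0.
(x4) alone gives x4 = 1.
(x7') alone gives x7 = 0.
That conflicts with the unit clause (x7).
So x3 must be the other value — set x3 = 0.
(x1') alone gives x1 = 0.
(x4) alone gives x4 = 1.
(x2') alone gives x2 = 0.
(x7') alone gives x7 = 0.
(x6) alone gives x6 = 1.
That conflicts with the unit clause (x6').
Both values of x3 lead to a conflict.
No assignment satisfies every clause.

Unsatisfiable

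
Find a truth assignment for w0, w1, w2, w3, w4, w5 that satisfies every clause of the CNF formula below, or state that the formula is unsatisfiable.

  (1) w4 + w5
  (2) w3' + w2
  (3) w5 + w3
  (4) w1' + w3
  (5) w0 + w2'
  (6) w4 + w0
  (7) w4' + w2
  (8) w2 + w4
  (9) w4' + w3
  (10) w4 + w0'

w0 ↦ 1,  w1 ↦ 1,  w2 ↦ 1,  w3 ↦ 1,  w4 ↦ 1,  w5 ↦ 1

Try w4 = 1.
The clause (w2) is unit, so w2 = 1.
The clause (w0) is unit, so w0 = 1.
The clause (w3) is unit, so w3 = 1.
All clauses hold; w1, w5 can take either value.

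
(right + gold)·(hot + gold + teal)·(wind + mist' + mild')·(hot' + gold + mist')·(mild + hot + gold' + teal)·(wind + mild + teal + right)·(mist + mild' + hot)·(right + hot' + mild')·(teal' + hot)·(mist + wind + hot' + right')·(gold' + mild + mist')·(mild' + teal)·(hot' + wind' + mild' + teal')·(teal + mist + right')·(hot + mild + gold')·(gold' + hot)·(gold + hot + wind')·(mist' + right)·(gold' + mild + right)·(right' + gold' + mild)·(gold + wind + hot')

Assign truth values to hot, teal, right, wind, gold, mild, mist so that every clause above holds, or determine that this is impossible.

hot ↦ 1, teal ↦ 1, right ↦ 1, wind ↦ 1, gold ↦ 0, mild ↦ 0, mist ↦ 0

Branch on right: set right = 1.
Branch on teal: set teal = 1.
Unit clause (hot) forces hot = 1.
Branch on gold: set gold = 0.
Unit clause (mist') forces mist = 0.
Unit clause (wind) forces wind = 1.
Unit clause (mild') forces mild = 0.
This assignment satisfies each clause.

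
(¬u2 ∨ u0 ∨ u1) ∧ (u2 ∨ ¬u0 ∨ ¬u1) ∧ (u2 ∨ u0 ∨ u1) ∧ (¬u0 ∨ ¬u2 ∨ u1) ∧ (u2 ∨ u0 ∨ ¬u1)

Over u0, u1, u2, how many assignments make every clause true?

There are 2^3 = 8 truth assignments over (u0, u1, u2).
Split on u2. With u2 = True, the clauses containing u2 are satisfied and ¬u2 drops from the rest; 2 of the 2^2 = 4 assignments to the other variables satisfy what remains.
With u2 = False, by the same count on the reduced clause set, 1 assignment works.
(One model: u0=F, u1=T, u2=T.)
Total: 2 + 1 = 3.

3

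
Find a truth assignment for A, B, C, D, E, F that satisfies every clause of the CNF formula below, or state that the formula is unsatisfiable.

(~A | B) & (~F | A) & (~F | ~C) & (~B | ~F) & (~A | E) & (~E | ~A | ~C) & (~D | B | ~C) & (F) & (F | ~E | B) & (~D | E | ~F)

UNSATISFIABLE

(F) alone gives F = 1.
(A) alone gives A = 1.
(B) alone gives B = 1.
Now (~B) is unsatisfied and unit — conflict.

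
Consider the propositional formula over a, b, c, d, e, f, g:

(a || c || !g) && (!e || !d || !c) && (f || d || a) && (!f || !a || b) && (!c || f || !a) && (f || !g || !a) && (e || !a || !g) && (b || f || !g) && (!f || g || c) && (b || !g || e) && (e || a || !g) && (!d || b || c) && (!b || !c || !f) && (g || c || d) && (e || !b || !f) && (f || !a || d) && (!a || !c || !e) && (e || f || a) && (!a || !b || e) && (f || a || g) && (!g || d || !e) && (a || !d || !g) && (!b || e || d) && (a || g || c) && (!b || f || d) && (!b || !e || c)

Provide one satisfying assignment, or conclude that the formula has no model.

a ↦ false,  b ↦ false,  c ↦ true,  d ↦ false,  e ↦ true,  f ↦ true,  g ↦ false

Case a = false:
Case c = true:
Case e = true:
The clause (!d) is unit, so d = false.
The clause (f) is unit, so f = true.
The clause (!b) is unit, so b = false.
The clause (!g) is unit, so g = false.
All clauses are satisfied.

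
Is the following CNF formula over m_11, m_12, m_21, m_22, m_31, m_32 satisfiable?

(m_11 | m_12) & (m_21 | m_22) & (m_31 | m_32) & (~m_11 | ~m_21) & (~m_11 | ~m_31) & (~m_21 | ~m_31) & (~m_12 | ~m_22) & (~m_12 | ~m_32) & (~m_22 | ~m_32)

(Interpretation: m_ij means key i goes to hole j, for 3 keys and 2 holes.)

Case m_11 = 1:
Unit clause (~m_21) forces m_21 = 0.
Unit clause (m_22) forces m_22 = 1.
Unit clause (~m_31) forces m_31 = 0.
Unit clause (m_32) forces m_32 = 1.
That conflicts with the unit clause (~m_32).
So m_11 must be the other value — set m_11 = 0.
Unit clause (m_12) forces m_12 = 1.
Unit clause (~m_22) forces m_22 = 0.
Unit clause (m_21) forces m_21 = 1.
Unit clause (~m_31) forces m_31 = 0.
Unit clause (m_32) forces m_32 = 1.
That conflicts with the unit clause (~m_32).
Either choice for m_11 ends in contradiction.
No assignment satisfies every clause.

No, unsatisfiable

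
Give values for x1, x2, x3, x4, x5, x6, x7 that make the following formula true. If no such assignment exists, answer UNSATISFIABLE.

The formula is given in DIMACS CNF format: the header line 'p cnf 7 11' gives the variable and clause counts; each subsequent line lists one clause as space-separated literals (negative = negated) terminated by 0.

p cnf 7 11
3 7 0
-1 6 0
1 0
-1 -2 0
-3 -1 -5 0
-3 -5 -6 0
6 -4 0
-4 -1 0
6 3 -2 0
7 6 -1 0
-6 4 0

UNSATISFIABLE

(x1) alone gives x1 = True.
(x6) alone gives x6 = True.
(¬x2) alone gives x2 = False.
(¬x4) alone gives x4 = False.
Now (x4) is unsatisfied and unit — conflict.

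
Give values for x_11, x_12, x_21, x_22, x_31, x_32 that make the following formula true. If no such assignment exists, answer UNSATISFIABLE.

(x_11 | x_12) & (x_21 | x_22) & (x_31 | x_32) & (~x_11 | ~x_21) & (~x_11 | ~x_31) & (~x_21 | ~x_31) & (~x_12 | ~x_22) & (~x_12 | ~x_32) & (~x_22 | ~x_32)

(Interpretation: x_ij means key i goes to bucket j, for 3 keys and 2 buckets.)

UNSATISFIABLE

Branch on x_11: set x_11 = 1.
(~x_21) alone gives x_21 = 0.
(x_22) alone gives x_22 = 1.
(~x_31) alone gives x_31 = 0.
(x_32) alone gives x_32 = 1.
That conflicts with the unit clause (~x_32).
So x_11 must be the other value — set x_11 = 0.
(x_12) alone gives x_12 = 1.
(~x_22) alone gives x_22 = 0.
(x_21) alone gives x_21 = 1.
(~x_31) alone gives x_31 = 0.
(x_32) alone gives x_32 = 1.
That conflicts with the unit clause (~x_32).
Both values of x_11 lead to a conflict.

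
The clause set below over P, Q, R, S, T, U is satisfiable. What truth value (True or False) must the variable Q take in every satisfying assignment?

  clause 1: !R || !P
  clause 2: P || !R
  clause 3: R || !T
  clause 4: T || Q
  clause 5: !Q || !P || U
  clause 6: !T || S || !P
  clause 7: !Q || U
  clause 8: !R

Suppose Q = false.
Unit clause (T) forces T = true.
Unit clause (R) forces R = true.
That conflicts with the unit clause (!R).
So every satisfying assignment has Q = True.

True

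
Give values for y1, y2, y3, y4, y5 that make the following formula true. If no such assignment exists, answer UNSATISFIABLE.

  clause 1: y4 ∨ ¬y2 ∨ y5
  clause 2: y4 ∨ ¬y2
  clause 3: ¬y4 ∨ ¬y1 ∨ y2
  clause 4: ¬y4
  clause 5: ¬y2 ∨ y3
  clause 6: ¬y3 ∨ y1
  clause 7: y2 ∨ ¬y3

y1: False; y2: False; y3: False; y4: False; y5: False

(¬y4) alone gives y4 = False.
(¬y2) alone gives y2 = False.
(¬y3) alone gives y3 = False.
Every clause is now satisfied; y1, y5 are unconstrained.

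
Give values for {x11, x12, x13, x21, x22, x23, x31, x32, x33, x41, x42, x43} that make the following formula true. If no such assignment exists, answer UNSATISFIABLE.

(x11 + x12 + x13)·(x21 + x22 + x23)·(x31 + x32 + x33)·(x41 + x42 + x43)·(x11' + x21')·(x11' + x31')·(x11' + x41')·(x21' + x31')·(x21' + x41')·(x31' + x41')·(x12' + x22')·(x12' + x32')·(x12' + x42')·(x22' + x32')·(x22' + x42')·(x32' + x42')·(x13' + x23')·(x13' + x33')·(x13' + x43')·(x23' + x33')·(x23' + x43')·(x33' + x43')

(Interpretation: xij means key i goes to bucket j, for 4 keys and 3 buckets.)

UNSATISFIABLE

Branch on x11: set x11 = 0.
Branch on x12: set x12 = 1.
(x22') alone gives x22 = 0.
(x32') alone gives x32 = 0.
(x42') alone gives x42 = 0.
Branch on x21: set x21 = 1.
(x31') alone gives x31 = 0.
(x33) alone gives x33 = 1.
(x41') alone gives x41 = 0.
(x43) alone gives x43 = 1.
Now (x43') is unsatisfied and unit — conflict.
So x21 must be the other value — set x21 = 0.
(x23) alone gives x23 = 1.
(x13') alone gives x13 = 0.
(x33') alone gives x33 = 0.
(x31) alone gives x31 = 1.
(x41') alone gives x41 = 0.
(x43) alone gives x43 = 1.
Now (x43') is unsatisfied and unit — conflict.
Both values of x21 lead to a conflict.
So x12 must be the other value — set x12 = 0.
(x13) alone gives x13 = 1.
(x23') alone gives x23 = 0.
(x33') alone gives x33 = 0.
(x43') alone gives x43 = 0.
Branch on x21: set x21 = 1.
(x31') alone gives x31 = 0.
(x32) alone gives x32 = 1.
(x41') alone gives x41 = 0.
(x42) alone gives x42 = 1.
Now (x42') is unsatisfied and unit — conflict.
So x21 must be the other value — set x21 = 0.
(x22) alone gives x22 = 1.
(x32') alone gives x32 = 0.
(x31) alone gives x31 = 1.
(x41') alone gives x41 = 0.
(x42) alone gives x42 = 1.
Now (x42') is unsatisfied and unit — conflict.
Both values of x21 lead to a conflict.
Both values of x12 lead to a conflict.
So x11 must be the other value — set x11 = 1.
(x21') alone gives x21 = 0.
(x31') alone gives x31 = 0.
(x41') alone gives x41 = 0.
Branch on x22: set x22 = 1.
(x12') alone gives x12 = 0.
(x32') alone gives x32 = 0.
(x33) alone gives x33 = 1.
(x42') alone gives x42 = 0.
(x43) alone gives x43 = 1.
Now (x43') is unsatisfied and unit — conflict.
So x22 must be the other value — set x22 = 0.
(x23) alone gives x23 = 1.
(x13') alone gives x13 = 0.
(x33') alone gives x33 = 0.
(x32) alone gives x32 = 1.
(x12') alone gives x12 = 0.
(x42') alone gives x42 = 0.
(x43) alone gives x43 = 1.
Now (x43') is unsatisfied and unit — conflict.
Both values of x22 lead to a conflict.
Both values of x11 lead to a conflict.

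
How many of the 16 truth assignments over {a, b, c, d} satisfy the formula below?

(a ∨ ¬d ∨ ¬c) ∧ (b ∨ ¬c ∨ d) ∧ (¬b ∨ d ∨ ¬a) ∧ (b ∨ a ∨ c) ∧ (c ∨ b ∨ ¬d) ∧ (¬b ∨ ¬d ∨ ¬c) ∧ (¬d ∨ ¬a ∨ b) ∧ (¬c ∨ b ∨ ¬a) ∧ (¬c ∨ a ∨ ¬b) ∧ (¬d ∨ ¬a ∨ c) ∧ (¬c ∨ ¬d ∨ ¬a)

There are 2^4 = 16 truth assignments over (a, b, c, d).
Split on b. With b = True, the clauses containing b are satisfied and ¬b drops from the rest; 2 of the 2^3 = 8 assignments to the other variables satisfy what remains.
With b = False, by the same count on the reduced clause set, 1 assignment works.
(One model: a=F, b=T, c=F, d=F.)
Total: 2 + 1 = 3.

3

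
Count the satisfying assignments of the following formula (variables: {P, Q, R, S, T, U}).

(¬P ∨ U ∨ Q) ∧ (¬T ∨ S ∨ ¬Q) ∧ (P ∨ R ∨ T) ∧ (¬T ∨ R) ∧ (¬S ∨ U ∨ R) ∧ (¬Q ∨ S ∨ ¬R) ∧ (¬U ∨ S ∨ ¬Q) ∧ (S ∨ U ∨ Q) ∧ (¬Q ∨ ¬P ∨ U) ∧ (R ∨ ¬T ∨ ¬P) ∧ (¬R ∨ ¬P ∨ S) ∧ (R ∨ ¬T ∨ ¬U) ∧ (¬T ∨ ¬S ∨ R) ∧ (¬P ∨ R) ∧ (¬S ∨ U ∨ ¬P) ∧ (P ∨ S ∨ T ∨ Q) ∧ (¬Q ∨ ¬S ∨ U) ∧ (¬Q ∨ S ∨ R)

11

There are 2^6 = 64 truth assignments over (P, Q, R, S, T, U).
Split on R. With R = True, the clauses containing R are satisfied and ¬R drops from the rest; 11 of the 2^5 = 32 assignments to the other variables satisfy what remains.
With R = False, by the same count on the reduced clause set, 0 assignments work.
(One model: P=F, Q=F, R=T, S=F, T=T, U=T.)
Total: 11 + 0 = 11.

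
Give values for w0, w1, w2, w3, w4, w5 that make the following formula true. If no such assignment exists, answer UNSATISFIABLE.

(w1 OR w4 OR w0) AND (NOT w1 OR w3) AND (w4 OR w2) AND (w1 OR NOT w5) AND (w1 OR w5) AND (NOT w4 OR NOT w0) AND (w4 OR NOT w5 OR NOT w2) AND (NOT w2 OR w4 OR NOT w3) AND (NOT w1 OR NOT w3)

Branch on w1: set w1 = false.
The clause (NOT w5) is unit, so w5 = false.
That conflicts with the unit clause (w5).
Backtrack on w1: now try w1 = true.
The clause (w3) is unit, so w3 = true.
That conflicts with the unit clause (NOT w3).
Neither w1 = true nor w1 = false works.

UNSATISFIABLE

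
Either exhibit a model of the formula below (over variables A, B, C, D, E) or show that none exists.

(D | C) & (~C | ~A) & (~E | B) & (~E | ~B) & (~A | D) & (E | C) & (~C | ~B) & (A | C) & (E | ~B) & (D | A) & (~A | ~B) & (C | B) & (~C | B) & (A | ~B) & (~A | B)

Suppose D = 1.
Suppose C = 0.
From the singleton clause (E), E = 1.
From the singleton clause (B), B = 1.
Now (~B) is unsatisfied and unit — conflict.
Backtrack on C: now try C = 1.
From the singleton clause (~A), A = 0.
From the singleton clause (~B), B = 0.
Now (B) is unsatisfied and unit — conflict.
Neither C = 1 nor C = 0 works.
Backtrack on D: now try D = 0.
From the singleton clause (C), C = 1.
From the singleton clause (~A), A = 0.
Now (A) is unsatisfied and unit — conflict.
Neither D = 1 nor D = 0 works.

UNSATISFIABLE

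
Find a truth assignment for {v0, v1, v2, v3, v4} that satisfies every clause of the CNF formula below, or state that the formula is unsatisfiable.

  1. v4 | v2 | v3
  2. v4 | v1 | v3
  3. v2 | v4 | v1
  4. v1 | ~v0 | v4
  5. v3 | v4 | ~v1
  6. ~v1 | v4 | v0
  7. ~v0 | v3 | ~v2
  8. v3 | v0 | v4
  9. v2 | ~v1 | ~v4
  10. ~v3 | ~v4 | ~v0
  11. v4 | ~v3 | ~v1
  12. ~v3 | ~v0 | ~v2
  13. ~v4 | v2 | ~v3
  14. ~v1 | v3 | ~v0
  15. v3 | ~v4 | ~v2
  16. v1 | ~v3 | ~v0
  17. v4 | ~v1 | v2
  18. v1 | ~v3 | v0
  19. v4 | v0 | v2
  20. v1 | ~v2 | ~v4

Branch on v4: set v4 = 1.
Branch on v2: set v2 = 0.
From the singleton clause (~v1), v1 = 0.
From the singleton clause (~v3), v3 = 0.
All clauses hold; v0 can take either value.

v0 ↦ 1, v1 ↦ 0, v2 ↦ 0, v3 ↦ 0, v4 ↦ 1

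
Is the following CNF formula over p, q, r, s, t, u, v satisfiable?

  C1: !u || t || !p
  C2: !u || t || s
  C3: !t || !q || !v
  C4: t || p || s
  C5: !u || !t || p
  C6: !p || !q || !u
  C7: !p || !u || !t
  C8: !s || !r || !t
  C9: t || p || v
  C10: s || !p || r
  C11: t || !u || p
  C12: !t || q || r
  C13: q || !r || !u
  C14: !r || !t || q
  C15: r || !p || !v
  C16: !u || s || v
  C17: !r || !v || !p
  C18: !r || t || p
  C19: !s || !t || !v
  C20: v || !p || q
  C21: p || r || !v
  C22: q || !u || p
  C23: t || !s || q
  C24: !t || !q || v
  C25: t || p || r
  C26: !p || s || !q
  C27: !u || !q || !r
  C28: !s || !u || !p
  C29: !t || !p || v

Yes, satisfiable

Try u = false.
Try t = false.
Try p = true.
Try s = true.
From the singleton clause (q), q = true.
Try r = true.
From the singleton clause (!v), v = false.
All clauses are satisfied.
A satisfying assignment: p ↦ true, q ↦ true, r ↦ true, s ↦ true, t ↦ false, u ↦ false, v ↦ false.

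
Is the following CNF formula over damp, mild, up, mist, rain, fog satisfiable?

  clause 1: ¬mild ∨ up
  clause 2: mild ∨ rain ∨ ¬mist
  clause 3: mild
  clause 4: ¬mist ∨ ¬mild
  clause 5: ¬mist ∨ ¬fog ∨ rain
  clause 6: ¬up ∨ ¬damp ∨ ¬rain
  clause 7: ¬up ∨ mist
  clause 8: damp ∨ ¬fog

No, unsatisfiable

From the singleton clause (mild), mild = True.
From the singleton clause (up), up = True.
From the singleton clause (¬mist), mist = False.
That conflicts with the unit clause (mist).
No assignment satisfies every clause.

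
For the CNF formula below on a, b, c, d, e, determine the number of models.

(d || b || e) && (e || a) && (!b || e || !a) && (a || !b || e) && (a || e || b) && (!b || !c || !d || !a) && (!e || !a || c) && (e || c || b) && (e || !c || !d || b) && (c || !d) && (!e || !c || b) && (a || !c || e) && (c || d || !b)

4

There are 2^5 = 32 truth assignments over (a, b, c, d, e).
Split on c. With c = true, the clauses containing c are satisfied and !c drops from the rest; 3 of the 2^4 = 16 assignments to the other variables satisfy what remains.
With c = false, by the same count on the reduced clause set, 1 assignment works.
(One model: a=F, b=F, c=F, d=F, e=T.)
Total: 3 + 1 = 4.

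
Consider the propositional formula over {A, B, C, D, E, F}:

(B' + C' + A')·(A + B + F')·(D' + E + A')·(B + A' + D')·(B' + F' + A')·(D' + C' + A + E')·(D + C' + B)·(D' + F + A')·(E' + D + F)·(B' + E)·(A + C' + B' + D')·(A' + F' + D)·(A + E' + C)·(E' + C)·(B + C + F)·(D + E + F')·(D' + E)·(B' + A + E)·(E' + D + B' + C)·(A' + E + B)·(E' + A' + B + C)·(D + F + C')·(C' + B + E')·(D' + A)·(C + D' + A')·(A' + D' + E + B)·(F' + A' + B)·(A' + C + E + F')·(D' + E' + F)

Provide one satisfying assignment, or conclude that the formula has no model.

Branch on B: set B = 1.
From the singleton clause (E), E = 1.
From the singleton clause (C), C = 1.
From the singleton clause (A'), A = 0.
From the singleton clause (D'), D = 0.
From the singleton clause (F), F = 1.
Every clause now holds.

A ↦ 0; B ↦ 1; C ↦ 1; D ↦ 0; E ↦ 1; F ↦ 1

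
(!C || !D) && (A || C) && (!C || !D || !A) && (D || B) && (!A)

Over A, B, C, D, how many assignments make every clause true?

1

There are 2^4 = 16 truth assignments over (A, B, C, D).
Check each against the 5 clauses (columns in the order A, B, C, D):
  F F F F  ✗ fails (A || C)
  F F F T  ✗ fails (A || C)
  F F T F  ✗ fails (D || B)
  F F T T  ✗ fails (!C || !D)
  F T F F  ✗ fails (A || C)
  F T F T  ✗ fails (A || C)
  F T T F  ✓ satisfies all
  F T T T  ✗ fails (!C || !D)
  T F F F  ✗ fails (D || B)
  T F F T  ✗ fails (!A)
  T F T F  ✗ fails (D || B)
  T F T T  ✗ fails (!C || !D)
  T T F F  ✗ fails (!A)
  T T F T  ✗ fails (!A)
  T T T F  ✗ fails (!A)
  T T T T  ✗ fails (!C || !D)
1 of the 16 rows is a model.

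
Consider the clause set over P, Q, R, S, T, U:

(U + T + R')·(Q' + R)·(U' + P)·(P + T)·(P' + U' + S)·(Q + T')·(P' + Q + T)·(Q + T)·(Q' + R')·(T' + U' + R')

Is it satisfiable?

Case Q = 0:
Unit clause (T') forces T = 0.
But (T) is also a unit clause — contradiction.
That branch fails; take Q = 1 instead.
Unit clause (R) forces R = 1.
But (R') is also a unit clause — contradiction.
Both values of Q lead to a conflict.
No assignment satisfies every clause.

No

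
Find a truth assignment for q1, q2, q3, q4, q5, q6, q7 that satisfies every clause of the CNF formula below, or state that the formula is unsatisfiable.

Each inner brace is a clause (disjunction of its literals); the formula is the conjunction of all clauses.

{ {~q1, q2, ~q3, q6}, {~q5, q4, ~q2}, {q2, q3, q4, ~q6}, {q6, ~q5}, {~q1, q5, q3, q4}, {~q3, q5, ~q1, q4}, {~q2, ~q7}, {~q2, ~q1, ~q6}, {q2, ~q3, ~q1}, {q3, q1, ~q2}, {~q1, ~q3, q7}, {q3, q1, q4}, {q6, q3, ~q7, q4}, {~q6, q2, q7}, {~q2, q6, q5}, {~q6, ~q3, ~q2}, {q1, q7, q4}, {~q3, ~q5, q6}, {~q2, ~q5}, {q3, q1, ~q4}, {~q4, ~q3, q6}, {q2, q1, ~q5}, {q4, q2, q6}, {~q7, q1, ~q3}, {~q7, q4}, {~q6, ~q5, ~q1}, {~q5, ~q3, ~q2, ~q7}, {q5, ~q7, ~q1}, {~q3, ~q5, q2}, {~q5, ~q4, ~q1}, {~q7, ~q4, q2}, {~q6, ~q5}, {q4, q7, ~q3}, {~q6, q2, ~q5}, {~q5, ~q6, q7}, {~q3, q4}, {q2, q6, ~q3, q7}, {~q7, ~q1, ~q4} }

q1: 1,  q2: 0,  q3: 0,  q4: 1,  q5: 0,  q6: 0,  q7: 0

Try q6 = 0.
(~q5) alone gives q5 = 0.
(~q2) alone gives q2 = 0.
(q4) alone gives q4 = 1.
(~q3) alone gives q3 = 0.
(q1) alone gives q1 = 1.
(~q7) alone gives q7 = 0.
Every clause now holds.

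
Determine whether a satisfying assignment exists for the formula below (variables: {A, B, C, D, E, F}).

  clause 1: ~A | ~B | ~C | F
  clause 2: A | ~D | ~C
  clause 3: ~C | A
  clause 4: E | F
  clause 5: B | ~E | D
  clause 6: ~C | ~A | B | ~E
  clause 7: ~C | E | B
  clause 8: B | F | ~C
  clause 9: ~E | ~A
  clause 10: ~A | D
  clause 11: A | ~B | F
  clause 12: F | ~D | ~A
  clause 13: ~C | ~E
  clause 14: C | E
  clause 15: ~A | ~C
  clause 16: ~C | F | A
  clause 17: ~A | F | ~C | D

Yes, satisfiable

Case C = 0:
From the singleton clause (E), E = 1.
From the singleton clause (~A), A = 0.
Case B = 0:
From the singleton clause (D), D = 1.
No clause remains; F is free.
A satisfying assignment: A=0; B=0; C=0; D=1; E=1; F=0.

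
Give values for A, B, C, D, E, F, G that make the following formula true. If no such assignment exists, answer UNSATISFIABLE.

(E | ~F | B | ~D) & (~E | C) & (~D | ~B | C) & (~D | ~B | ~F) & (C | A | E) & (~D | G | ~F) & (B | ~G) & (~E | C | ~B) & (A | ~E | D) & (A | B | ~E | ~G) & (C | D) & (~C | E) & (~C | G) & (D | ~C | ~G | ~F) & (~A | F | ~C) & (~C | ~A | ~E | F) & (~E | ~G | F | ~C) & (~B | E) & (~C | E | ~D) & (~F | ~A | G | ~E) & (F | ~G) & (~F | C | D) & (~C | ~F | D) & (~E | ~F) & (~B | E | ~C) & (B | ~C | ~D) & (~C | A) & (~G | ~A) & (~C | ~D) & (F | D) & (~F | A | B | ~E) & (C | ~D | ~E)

Branch on E: set E = 0.
From the singleton clause (~C), C = 0.
From the singleton clause (A), A = 1.
From the singleton clause (D), D = 1.
From the singleton clause (~B), B = 0.
From the singleton clause (~F), F = 0.
From the singleton clause (~G), G = 0.
Every clause now holds.

A ↦ 1,  B ↦ 0,  C ↦ 0,  D ↦ 1,  E ↦ 0,  F ↦ 0,  G ↦ 0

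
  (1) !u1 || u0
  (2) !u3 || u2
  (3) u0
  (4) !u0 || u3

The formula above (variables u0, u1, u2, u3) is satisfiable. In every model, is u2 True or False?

Suppose u2 = false.
From the singleton clause (!u3), u3 = false.
From the singleton clause (u0), u0 = true.
Now (!u0) is unsatisfied and unit — conflict.
So every satisfying assignment has u2 = True.

True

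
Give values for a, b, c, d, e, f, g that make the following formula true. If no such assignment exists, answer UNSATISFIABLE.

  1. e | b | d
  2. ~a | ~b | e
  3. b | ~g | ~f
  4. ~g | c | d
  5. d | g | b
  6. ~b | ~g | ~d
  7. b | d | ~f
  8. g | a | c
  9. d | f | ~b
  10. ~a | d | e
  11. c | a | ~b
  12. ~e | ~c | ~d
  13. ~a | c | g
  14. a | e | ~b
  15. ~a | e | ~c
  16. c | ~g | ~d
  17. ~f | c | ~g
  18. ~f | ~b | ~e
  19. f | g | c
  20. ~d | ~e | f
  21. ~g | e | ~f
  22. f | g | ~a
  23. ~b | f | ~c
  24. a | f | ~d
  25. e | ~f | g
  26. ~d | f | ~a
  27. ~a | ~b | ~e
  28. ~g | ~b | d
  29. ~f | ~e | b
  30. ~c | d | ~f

Branch on e: set e = 1.
Branch on c: set c = 1.
From the singleton clause (~d), d = 0.
From the singleton clause (~f), f = 0.
From the singleton clause (~b), b = 0.
From the singleton clause (g), g = 1.
No clause remains; a is free.

a ↦ 0,  b ↦ 0,  c ↦ 1,  d ↦ 0,  e ↦ 1,  f ↦ 0,  g ↦ 1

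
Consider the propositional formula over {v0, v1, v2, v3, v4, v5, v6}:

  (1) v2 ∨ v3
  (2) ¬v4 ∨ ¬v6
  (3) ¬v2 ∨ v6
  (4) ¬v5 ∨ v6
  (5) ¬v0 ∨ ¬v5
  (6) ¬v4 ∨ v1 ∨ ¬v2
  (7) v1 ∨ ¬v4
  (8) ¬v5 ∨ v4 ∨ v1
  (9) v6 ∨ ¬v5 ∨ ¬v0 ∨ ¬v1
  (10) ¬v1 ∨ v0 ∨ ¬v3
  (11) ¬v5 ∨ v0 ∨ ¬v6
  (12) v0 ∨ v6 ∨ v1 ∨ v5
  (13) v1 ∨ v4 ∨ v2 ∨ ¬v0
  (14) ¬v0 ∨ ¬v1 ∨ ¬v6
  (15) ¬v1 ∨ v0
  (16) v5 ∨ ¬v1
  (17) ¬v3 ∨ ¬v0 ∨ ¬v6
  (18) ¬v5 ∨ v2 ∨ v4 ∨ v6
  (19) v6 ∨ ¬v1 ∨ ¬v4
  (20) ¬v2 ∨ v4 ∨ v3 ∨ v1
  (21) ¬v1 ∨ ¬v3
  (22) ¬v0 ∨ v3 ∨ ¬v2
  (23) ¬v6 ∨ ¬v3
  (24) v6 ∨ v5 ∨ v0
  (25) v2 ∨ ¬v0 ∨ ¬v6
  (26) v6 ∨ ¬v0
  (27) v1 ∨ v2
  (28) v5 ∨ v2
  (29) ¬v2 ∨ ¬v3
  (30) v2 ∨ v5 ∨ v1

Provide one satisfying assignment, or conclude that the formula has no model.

UNSATISFIABLE

Case v2 = True:
(v6) alone gives v6 = True.
(¬v4) alone gives v4 = False.
(¬v3) alone gives v3 = False.
(v1) alone gives v1 = True.
(¬v0) alone gives v0 = False.
Now (v0) is unsatisfied and unit — conflict.
Backtrack on v2: now try v2 = False.
(v3) alone gives v3 = True.
(¬v1) alone gives v1 = False.
Now (v1) is unsatisfied and unit — conflict.
Both values of v2 lead to a conflict.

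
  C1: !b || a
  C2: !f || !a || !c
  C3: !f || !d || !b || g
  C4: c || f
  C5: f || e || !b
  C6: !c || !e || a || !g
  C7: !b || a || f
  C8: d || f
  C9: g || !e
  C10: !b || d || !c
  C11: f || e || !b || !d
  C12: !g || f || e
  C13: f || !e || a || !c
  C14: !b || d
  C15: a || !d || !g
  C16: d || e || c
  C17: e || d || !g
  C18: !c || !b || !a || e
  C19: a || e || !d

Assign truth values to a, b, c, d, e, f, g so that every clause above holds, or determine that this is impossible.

Case b = false:
Case c = false:
The clause (f) is unit, so f = true.
Case g = true:
Case a = true:
Case d = false:
The clause (e) is unit, so e = true.
Every clause now holds.

a: true,  b: false,  c: false,  d: false,  e: true,  f: true,  g: true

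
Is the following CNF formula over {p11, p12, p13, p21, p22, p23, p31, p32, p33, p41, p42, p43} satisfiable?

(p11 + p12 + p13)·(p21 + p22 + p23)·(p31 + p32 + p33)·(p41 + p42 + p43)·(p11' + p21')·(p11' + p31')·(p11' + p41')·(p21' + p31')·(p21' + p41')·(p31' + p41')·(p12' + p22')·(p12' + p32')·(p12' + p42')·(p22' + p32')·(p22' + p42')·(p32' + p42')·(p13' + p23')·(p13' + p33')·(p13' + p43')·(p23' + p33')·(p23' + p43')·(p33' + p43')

Try p11 = 0.
Try p12 = 1.
(p22') alone gives p22 = 0.
(p32') alone gives p32 = 0.
(p42') alone gives p42 = 0.
Try p21 = 1.
(p31') alone gives p31 = 0.
(p33) alone gives p33 = 1.
(p41') alone gives p41 = 0.
(p43) alone gives p43 = 1.
But (p43') is also a unit clause — contradiction.
Backtrack on p21: now try p21 = 0.
(p23) alone gives p23 = 1.
(p13') alone gives p13 = 0.
(p33') alone gives p33 = 0.
(p31) alone gives p31 = 1.
(p41') alone gives p41 = 0.
(p43) alone gives p43 = 1.
But (p43') is also a unit clause — contradiction.
Both values of p21 lead to a conflict.
Backtrack on p12: now try p12 = 0.
(p13) alone gives p13 = 1.
(p23') alone gives p23 = 0.
(p33') alone gives p33 = 0.
(p43') alone gives p43 = 0.
Try p21 = 1.
(p31') alone gives p31 = 0.
(p32) alone gives p32 = 1.
(p41') alone gives p41 = 0.
(p42) alone gives p42 = 1.
But (p42') is also a unit clause — contradiction.
Backtrack on p21: now try p21 = 0.
(p22) alone gives p22 = 1.
(p32') alone gives p32 = 0.
(p31) alone gives p31 = 1.
(p41') alone gives p41 = 0.
(p42) alone gives p42 = 1.
But (p42') is also a unit clause — contradiction.
Both values of p21 lead to a conflict.
Both values of p12 lead to a conflict.
Backtrack on p11: now try p11 = 1.
(p21') alone gives p21 = 0.
(p31') alone gives p31 = 0.
(p41') alone gives p41 = 0.
Try p22 = 1.
(p12') alone gives p12 = 0.
(p32') alone gives p32 = 0.
(p33) alone gives p33 = 1.
(p42') alone gives p42 = 0.
(p43) alone gives p43 = 1.
But (p43') is also a unit clause — contradiction.
Backtrack on p22: now try p22 = 0.
(p23) alone gives p23 = 1.
(p13') alone gives p13 = 0.
(p33') alone gives p33 = 0.
(p32) alone gives p32 = 1.
(p12') alone gives p12 = 0.
(p42') alone gives p42 = 0.
(p43) alone gives p43 = 1.
But (p43') is also a unit clause — contradiction.
Both values of p22 lead to a conflict.
Both values of p11 lead to a conflict.
No assignment satisfies every clause.

No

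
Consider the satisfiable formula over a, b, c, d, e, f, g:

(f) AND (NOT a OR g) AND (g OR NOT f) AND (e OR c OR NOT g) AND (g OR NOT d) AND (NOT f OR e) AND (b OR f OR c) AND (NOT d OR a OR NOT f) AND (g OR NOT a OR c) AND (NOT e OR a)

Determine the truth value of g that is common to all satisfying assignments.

True

Suppose g = false.
(f) alone gives f = true.
But (NOT f) is also a unit clause — contradiction.
So every satisfying assignment has g = True.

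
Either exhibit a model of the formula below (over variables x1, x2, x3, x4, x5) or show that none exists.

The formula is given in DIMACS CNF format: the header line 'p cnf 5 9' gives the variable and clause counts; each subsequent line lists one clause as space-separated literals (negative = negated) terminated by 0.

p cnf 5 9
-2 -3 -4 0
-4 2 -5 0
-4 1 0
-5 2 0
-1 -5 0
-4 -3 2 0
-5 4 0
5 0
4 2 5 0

UNSATISFIABLE

Unit clause (x5) forces x5 = True.
Unit clause (x2) forces x2 = True.
Unit clause (¬x1) forces x1 = False.
Unit clause (¬x4) forces x4 = False.
But (x4) is also a unit clause — contradiction.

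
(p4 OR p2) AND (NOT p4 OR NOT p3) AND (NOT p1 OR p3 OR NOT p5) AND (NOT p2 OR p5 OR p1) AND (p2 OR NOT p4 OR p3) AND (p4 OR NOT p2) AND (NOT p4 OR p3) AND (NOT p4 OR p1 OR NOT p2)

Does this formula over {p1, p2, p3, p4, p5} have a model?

Unsatisfiable

Case p4 = true:
Unit clause (NOT p3) forces p3 = false.
Now (p3) is unsatisfied and unit — conflict.
Undo p4 and try p4 = false.
Unit clause (p2) forces p2 = true.
Now (NOT p2) is unsatisfied and unit — conflict.
Neither p4 = true nor p4 = false works.
No assignment satisfies every clause.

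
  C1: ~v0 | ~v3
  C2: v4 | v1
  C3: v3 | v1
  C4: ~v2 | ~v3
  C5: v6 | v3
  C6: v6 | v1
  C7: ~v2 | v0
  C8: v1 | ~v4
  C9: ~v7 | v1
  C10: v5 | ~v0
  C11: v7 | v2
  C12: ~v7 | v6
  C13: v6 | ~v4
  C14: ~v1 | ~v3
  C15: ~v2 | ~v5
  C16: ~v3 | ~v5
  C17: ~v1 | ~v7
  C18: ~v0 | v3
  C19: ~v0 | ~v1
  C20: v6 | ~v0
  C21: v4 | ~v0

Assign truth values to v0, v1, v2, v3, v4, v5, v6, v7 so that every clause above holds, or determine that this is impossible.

Case v0 = 0:
From the singleton clause (~v2), v2 = 0.
From the singleton clause (v7), v7 = 1.
From the singleton clause (v1), v1 = 1.
That conflicts with the unit clause (~v1).
So v0 must be the other value — set v0 = 1.
From the singleton clause (~v3), v3 = 0.
That conflicts with the unit clause (v3).
Neither v0 = 1 nor v0 = 0 works.

UNSATISFIABLE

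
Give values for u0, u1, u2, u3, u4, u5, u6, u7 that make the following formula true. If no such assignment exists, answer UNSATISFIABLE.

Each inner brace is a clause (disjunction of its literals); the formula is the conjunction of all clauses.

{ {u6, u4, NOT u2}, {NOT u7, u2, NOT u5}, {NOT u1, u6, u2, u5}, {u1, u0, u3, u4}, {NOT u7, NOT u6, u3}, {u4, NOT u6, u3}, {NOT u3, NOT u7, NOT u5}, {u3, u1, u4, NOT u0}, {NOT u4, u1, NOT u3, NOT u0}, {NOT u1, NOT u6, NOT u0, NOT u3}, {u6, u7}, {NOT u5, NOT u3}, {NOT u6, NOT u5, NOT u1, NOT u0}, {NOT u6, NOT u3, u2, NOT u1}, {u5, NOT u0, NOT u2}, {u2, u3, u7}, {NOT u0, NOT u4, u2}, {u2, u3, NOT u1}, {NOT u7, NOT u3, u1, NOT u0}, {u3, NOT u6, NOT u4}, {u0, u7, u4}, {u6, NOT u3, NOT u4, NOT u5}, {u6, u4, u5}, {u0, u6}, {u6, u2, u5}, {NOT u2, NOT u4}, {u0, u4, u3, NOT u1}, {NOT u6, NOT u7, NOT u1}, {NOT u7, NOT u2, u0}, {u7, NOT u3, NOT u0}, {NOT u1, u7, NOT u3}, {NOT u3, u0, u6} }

Branch on u6: set u6 = true.
Branch on u7: set u7 = false.
Branch on u4: set u4 = true.
The clause (u3) is unit, so u3 = true.
The clause (NOT u5) is unit, so u5 = false.
The clause (NOT u2) is unit, so u2 = false.
The clause (NOT u1) is unit, so u1 = false.
The clause (NOT u0) is unit, so u0 = false.
All clauses are satisfied.

u0 ↦ false,  u1 ↦ false,  u2 ↦ false,  u3 ↦ true,  u4 ↦ true,  u5 ↦ false,  u6 ↦ true,  u7 ↦ false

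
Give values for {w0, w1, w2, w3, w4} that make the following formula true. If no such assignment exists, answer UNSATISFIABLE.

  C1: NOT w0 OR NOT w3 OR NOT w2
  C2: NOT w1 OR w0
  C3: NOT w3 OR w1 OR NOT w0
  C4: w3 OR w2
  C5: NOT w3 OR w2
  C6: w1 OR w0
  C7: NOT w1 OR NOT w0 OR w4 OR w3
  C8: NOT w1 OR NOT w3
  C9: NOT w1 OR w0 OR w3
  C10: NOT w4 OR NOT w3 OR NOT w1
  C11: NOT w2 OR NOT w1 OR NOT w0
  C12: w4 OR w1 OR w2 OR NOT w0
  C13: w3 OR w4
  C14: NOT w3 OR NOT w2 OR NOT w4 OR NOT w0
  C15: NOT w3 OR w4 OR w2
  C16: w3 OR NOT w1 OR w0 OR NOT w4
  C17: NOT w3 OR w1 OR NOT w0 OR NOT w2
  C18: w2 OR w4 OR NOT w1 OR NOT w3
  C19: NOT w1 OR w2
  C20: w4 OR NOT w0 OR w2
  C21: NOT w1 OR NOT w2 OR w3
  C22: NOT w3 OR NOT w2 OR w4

w0 ↦ true, w1 ↦ false, w2 ↦ true, w3 ↦ false, w4 ↦ true

Branch on w1: set w1 = false.
From the singleton clause (w0), w0 = true.
From the singleton clause (NOT w3), w3 = false.
From the singleton clause (w2), w2 = true.
From the singleton clause (w4), w4 = true.
Every clause now holds.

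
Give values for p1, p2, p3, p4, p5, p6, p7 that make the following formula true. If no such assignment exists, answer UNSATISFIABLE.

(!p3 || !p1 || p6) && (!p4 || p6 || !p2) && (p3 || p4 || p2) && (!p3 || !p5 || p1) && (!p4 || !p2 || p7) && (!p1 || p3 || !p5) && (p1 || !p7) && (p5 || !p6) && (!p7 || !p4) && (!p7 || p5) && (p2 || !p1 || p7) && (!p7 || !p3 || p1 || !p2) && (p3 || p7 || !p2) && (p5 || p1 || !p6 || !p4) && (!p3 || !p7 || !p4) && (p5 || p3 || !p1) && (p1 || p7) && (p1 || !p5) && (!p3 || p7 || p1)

p1: true, p2: true, p3: true, p4: false, p5: true, p6: true, p7: true

Suppose p1 = true.
Suppose p3 = true.
The clause (p6) is unit, so p6 = true.
The clause (p5) is unit, so p5 = true.
Suppose p7 = true.
The clause (!p4) is unit, so p4 = false.
No clause remains; p2 is free.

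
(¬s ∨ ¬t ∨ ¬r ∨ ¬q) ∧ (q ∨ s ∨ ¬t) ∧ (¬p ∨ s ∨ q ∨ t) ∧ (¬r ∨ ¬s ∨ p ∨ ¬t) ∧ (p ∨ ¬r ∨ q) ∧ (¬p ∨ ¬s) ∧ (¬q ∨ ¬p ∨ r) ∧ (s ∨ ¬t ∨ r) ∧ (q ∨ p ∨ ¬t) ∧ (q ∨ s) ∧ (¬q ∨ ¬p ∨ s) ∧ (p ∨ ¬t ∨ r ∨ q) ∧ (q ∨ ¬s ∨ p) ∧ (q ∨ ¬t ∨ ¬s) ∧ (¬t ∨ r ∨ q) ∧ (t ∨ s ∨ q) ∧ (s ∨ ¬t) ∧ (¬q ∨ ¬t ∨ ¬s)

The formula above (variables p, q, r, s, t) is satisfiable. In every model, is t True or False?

False

Suppose t = True.
The clause (s) is unit, so s = True.
The clause (¬p) is unit, so p = False.
The clause (¬r) is unit, so r = False.
The clause (q) is unit, so q = True.
Now (¬q) is unsatisfied and unit — conflict.
So every satisfying assignment has t = False.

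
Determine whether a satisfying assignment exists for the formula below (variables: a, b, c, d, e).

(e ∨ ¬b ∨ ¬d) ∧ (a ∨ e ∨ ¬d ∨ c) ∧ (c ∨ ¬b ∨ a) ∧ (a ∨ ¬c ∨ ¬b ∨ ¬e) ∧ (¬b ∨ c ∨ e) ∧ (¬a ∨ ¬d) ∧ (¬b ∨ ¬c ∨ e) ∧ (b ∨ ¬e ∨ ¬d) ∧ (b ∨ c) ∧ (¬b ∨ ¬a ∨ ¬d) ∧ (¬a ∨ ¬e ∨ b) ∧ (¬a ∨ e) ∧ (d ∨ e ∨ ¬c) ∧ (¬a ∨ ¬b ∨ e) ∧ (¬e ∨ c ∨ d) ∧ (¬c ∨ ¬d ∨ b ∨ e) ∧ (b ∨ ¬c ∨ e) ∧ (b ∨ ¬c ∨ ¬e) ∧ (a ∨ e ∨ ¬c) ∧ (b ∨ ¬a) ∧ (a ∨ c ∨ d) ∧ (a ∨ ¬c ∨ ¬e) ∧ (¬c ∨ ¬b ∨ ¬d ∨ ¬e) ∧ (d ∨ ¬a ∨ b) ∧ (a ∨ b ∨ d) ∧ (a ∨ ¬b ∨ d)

Branch on a: set a = True.
The clause (¬d) is unit, so d = False.
The clause (e) is unit, so e = True.
The clause (b) is unit, so b = True.
The clause (c) is unit, so c = True.
Every clause now holds.
A satisfying assignment: a ↦ True,  b ↦ True,  c ↦ True,  d ↦ False,  e ↦ True.

Satisfiable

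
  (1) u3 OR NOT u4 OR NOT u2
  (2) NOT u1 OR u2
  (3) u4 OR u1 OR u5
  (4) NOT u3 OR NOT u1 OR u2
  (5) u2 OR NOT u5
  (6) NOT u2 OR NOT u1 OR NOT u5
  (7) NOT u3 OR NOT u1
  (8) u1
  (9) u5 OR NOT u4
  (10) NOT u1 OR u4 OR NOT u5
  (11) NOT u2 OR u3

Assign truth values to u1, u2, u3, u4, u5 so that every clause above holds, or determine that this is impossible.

UNSATISFIABLE

(u1) alone gives u1 = true.
(u2) alone gives u2 = true.
(NOT u5) alone gives u5 = false.
(NOT u3) alone gives u3 = false.
Now (u3) is unsatisfied and unit — conflict.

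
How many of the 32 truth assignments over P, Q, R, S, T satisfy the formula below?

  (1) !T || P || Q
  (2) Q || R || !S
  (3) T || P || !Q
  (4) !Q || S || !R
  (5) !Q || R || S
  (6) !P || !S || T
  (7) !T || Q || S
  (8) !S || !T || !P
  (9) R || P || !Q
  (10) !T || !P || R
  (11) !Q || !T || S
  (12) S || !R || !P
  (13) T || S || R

3

There are 2^5 = 32 truth assignments over (P, Q, R, S, T).
Split on R. With R = true, the clauses containing R are satisfied and !R drops from the rest; 3 of the 2^4 = 16 assignments to the other variables satisfy what remains.
With R = false, by the same count on the reduced clause set, 0 assignments work.
(One model: P=F, Q=F, R=T, S=F, T=F.)
Total: 3 + 0 = 3.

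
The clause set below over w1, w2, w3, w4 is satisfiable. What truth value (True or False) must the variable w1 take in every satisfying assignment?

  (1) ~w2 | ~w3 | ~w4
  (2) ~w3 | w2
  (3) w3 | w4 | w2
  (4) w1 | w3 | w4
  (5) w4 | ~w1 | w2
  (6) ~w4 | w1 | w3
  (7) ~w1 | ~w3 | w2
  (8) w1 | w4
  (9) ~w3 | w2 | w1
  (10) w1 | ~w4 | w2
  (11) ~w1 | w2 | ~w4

Suppose w1 = 0.
The clause (w4) is unit, so w4 = 1.
The clause (w3) is unit, so w3 = 1.
The clause (~w2) is unit, so w2 = 0.
But (w2) is also a unit clause — contradiction.
So every satisfying assignment has w1 = True.

True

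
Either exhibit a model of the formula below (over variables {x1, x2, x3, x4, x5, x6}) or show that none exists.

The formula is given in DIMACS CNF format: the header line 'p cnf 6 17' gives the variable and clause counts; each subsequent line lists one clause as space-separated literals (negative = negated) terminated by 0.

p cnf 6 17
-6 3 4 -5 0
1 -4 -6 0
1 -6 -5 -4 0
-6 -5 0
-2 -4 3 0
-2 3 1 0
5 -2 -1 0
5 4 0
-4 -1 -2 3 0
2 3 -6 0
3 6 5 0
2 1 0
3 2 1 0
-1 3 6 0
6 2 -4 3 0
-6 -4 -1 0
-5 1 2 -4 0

x1: False, x2: True, x3: True, x4: False, x5: True, x6: False

Case x6 = False:
Case x5 = True:
Case x2 = True:
Case x4 = False:
Case x3 = True:
No clause remains; x1 is free.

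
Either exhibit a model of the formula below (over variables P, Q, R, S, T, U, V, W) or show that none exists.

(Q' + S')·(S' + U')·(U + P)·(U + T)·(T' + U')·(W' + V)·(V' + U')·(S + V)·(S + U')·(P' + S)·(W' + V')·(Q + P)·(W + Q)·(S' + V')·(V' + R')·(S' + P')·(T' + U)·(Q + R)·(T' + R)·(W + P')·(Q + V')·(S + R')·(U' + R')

Try Q = 0.
From the singleton clause (P), P = 1.
From the singleton clause (S), S = 1.
Now (S') is unsatisfied and unit — conflict.
Undo Q and try Q = 1.
From the singleton clause (S'), S = 0.
From the singleton clause (V), V = 1.
From the singleton clause (U'), U = 0.
From the singleton clause (P), P = 1.
Now (P') is unsatisfied and unit — conflict.
Neither Q = 1 nor Q = 0 works.

UNSATISFIABLE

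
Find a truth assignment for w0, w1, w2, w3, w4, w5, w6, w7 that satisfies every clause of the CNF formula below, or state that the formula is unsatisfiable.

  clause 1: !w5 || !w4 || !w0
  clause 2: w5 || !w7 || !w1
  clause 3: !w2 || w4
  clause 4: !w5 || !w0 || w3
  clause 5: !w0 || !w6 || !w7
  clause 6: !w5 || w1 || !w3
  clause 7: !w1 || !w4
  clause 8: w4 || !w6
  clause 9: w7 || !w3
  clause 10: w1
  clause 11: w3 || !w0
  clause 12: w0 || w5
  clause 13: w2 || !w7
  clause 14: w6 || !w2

w0: false; w1: true; w2: false; w3: false; w4: false; w5: true; w6: false; w7: false

From the singleton clause (w1), w1 = true.
From the singleton clause (!w4), w4 = false.
From the singleton clause (!w2), w2 = false.
From the singleton clause (!w6), w6 = false.
From the singleton clause (!w7), w7 = false.
From the singleton clause (!w3), w3 = false.
From the singleton clause (!w0), w0 = false.
From the singleton clause (w5), w5 = true.
Every clause now holds.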